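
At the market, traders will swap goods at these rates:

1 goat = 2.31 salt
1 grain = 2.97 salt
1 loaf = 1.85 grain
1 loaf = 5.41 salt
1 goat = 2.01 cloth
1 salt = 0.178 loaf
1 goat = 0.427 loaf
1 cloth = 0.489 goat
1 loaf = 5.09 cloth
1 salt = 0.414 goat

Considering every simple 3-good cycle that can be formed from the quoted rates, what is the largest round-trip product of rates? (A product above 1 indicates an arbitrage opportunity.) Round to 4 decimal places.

1.0628

loaf→cloth→goat→loaf: 5.09 × 0.489 × 0.427 = 1.06281
loaf→grain→salt→loaf: 1.85 × 2.97 × 0.178 = 0.97802
loaf→salt→goat→loaf: 5.41 × 0.414 × 0.427 = 0.95637
Maximum is loaf→cloth→goat→loaf at 1.0628; arbitrage exists.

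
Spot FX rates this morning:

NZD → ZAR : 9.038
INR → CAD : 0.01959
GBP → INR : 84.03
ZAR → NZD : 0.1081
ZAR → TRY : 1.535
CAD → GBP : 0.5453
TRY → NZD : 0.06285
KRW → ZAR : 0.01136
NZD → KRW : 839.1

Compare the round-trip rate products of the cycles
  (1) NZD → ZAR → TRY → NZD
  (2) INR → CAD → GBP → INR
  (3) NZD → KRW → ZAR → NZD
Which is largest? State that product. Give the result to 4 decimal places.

1.0304

(1) 9.038 × 1.535 × 0.06285 = 0.87194
(2) 0.01959 × 0.5453 × 84.03 = 0.89764
(3) 839.1 × 0.01136 × 0.1081 = 1.03043
Highest is cycle (3) at 1.0304 (>1, arbitrage).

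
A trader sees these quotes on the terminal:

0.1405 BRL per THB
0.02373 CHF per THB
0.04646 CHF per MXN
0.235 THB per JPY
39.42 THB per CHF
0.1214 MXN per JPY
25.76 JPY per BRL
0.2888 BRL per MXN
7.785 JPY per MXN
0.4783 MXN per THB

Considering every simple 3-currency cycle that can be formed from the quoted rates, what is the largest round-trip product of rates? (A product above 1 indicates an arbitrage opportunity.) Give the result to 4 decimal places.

BRL→JPY→MXN→BRL: 25.76 × 0.1214 × 0.2888 = 0.90315
CHF→THB→MXN→CHF: 39.42 × 0.4783 × 0.04646 = 0.87598
JPY→THB→MXN→JPY: 0.235 × 0.4783 × 7.785 = 0.87504
BRL→JPY→THB→BRL: 25.76 × 0.235 × 0.1405 = 0.85053
Maximum is BRL→JPY→MXN→BRL at 0.9032; no arbitrage — every cycle loses value.

0.9032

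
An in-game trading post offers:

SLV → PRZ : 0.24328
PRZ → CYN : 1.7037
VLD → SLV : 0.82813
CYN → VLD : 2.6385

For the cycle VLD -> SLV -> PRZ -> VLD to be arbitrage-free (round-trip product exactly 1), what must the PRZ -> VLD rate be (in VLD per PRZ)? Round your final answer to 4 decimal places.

Known legs of the cycle: 0.82813 × 0.24328 = 0.2014674664
For no arbitrage the full-cycle product must be 1, so the missing rate is 1 / 0.2014674664 ≈ 4.963581.

4.9636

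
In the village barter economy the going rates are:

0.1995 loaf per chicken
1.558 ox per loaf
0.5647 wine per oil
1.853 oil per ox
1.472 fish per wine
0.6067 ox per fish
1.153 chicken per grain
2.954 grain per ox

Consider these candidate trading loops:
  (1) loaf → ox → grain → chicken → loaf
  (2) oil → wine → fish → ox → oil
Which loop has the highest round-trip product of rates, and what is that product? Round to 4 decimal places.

(1) 1.558 × 2.954 × 1.153 × 0.1995 = 1.05864
(2) 0.5647 × 1.472 × 0.6067 × 1.853 = 0.93449
Highest is cycle (1) at 1.0586 (>1, arbitrage).

1.0586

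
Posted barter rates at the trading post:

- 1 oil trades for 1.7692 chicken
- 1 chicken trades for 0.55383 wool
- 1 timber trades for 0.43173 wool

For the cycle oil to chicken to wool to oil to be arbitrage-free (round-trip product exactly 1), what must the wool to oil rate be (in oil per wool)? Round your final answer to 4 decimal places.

1.0206

Known legs of the cycle: 1.7692 × 0.55383 = 0.979836036
For no arbitrage the full-cycle product must be 1, so the missing rate is 1 / 0.979836036 ≈ 1.020579.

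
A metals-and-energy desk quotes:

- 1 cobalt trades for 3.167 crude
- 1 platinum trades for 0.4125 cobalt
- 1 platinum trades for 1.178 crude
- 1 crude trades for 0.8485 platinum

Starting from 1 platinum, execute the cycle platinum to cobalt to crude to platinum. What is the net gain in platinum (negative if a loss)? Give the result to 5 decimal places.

1 platinum × 0.4125 = 0.4125 cobalt
0.4125 cobalt × 3.167 = 1.3063875 crude
1.3063875 crude × 0.8485 = 1.10846979375 platinum
Net change: 1.10846979375 − 1 = 0.10846979375 platinum

0.10847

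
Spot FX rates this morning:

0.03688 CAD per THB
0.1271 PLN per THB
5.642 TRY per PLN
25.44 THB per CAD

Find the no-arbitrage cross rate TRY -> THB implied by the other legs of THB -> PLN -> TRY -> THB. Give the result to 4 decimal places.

1.3945

Known legs of the cycle: 0.1271 × 5.642 = 0.7170982
For no arbitrage the full-cycle product must be 1, so the missing rate is 1 / 0.7170982 ≈ 1.394509.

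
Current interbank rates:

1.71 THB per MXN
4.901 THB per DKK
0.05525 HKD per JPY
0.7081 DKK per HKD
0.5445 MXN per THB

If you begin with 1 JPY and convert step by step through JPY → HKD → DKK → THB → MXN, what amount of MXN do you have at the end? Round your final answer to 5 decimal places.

1 JPY × 0.05525 = 0.05525 HKD
0.05525 HKD × 0.7081 = 0.039122525 DKK
0.039122525 DKK × 4.901 = 0.191739495025 THB
0.191739495025 THB × 0.5445 = 0.1044021550411125 MXN

0.10440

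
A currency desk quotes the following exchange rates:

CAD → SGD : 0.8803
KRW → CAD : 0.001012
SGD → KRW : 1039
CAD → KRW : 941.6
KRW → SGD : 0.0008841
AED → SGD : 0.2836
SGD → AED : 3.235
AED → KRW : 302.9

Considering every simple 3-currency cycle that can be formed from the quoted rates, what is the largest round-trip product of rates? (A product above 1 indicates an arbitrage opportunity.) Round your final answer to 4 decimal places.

0.9256

CAD→SGD→KRW→CAD: 0.8803 × 1039 × 0.001012 = 0.92561
KRW→SGD→AED→KRW: 0.0008841 × 3.235 × 302.9 = 0.86631
Maximum is CAD→SGD→KRW→CAD at 0.9256; no arbitrage — every cycle loses value.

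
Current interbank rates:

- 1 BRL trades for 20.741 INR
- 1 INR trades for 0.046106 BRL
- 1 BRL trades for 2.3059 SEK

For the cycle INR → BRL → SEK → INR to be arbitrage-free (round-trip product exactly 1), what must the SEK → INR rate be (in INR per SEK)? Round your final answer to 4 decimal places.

Known legs of the cycle: 0.046106 × 2.3059 = 0.1063158254
For no arbitrage the full-cycle product must be 1, so the missing rate is 1 / 0.1063158254 ≈ 9.405937.

9.4059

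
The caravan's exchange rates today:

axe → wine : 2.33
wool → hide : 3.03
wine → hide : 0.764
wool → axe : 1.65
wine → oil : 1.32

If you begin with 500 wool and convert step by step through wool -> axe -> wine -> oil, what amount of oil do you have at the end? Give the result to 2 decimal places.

500 wool × 1.65 = 825 axe
825 axe × 2.33 = 1922.25 wine
1922.25 wine × 1.32 = 2537.37 oil

2537.37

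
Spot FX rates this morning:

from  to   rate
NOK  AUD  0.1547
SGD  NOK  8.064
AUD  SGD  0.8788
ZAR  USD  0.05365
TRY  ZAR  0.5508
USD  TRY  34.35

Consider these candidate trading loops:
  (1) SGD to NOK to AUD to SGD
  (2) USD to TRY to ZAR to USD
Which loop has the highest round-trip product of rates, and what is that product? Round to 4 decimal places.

(1) 8.064 × 0.1547 × 0.8788 = 1.09630
(2) 34.35 × 0.5508 × 0.05365 = 1.01506
Highest is cycle (1) at 1.0963 (>1, arbitrage).

1.0963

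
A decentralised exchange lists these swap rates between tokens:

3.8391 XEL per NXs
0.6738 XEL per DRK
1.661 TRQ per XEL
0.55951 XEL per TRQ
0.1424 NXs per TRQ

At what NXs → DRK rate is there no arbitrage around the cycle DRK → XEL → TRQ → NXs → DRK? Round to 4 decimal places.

Known legs of the cycle: 0.6738 × 1.661 × 0.1424 = 0.15937148832
For no arbitrage the full-cycle product must be 1, so the missing rate is 1 / 0.15937148832 ≈ 6.274648.

6.2746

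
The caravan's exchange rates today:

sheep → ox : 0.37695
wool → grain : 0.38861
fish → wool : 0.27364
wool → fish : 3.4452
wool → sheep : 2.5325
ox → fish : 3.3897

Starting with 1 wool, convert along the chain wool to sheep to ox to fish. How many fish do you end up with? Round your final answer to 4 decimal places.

1 wool × 2.5325 = 2.5325 sheep
2.5325 sheep × 0.37695 = 0.954625875 ox
0.954625875 ox × 3.3897 = 3.2358953284875 fish

3.2359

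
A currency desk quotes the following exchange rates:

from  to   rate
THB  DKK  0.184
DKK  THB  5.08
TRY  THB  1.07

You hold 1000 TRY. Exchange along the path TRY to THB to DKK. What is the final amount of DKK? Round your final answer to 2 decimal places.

196.88

1000 TRY × 1.07 = 1070 THB
1070 THB × 0.184 = 196.88 DKK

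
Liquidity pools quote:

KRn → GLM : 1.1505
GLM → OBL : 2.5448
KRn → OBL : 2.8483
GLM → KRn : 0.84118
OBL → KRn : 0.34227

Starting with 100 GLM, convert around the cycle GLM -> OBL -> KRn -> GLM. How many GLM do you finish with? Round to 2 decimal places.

100.21

100 GLM × 2.5448 = 254.48 OBL
254.48 OBL × 0.34227 = 87.1008696 KRn
87.1008696 KRn × 1.1505 = 100.2095504748 GLM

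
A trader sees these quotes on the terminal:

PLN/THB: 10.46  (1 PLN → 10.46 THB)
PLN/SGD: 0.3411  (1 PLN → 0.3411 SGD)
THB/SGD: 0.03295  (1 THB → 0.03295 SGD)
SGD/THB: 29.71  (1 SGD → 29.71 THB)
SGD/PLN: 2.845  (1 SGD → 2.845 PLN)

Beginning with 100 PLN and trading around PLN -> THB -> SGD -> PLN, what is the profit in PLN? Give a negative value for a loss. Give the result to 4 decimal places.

100 PLN × 10.46 = 1046 THB
1046 THB × 0.03295 = 34.4657 SGD
34.4657 SGD × 2.845 = 98.0549165 PLN
Net change: 98.0549165 − 100 = -1.9450835 PLN

-1.9451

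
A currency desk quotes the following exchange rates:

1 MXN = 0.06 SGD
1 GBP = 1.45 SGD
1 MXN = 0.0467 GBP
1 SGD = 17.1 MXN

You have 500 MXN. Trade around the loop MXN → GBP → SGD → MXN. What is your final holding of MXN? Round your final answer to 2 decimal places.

500 MXN × 0.0467 = 23.35 GBP
23.35 GBP × 1.45 = 33.8575 SGD
33.8575 SGD × 17.1 = 578.96325 MXN

578.96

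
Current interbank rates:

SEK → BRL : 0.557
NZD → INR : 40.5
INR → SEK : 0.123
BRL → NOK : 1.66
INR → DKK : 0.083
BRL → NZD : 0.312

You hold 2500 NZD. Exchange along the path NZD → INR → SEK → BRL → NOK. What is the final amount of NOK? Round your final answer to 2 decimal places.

2500 NZD × 40.5 = 101250 INR
101250 INR × 0.123 = 12453.75 SEK
12453.75 SEK × 0.557 = 6936.73875 BRL
6936.73875 BRL × 1.66 = 11514.986325 NOK

11514.99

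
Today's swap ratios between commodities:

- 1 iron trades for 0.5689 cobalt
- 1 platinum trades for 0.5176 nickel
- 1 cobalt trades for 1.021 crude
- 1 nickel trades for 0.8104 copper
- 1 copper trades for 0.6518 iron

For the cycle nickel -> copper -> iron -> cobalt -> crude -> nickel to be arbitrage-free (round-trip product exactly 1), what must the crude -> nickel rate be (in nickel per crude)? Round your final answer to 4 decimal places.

3.2593

Known legs of the cycle: 0.8104 × 0.6518 × 0.5689 × 1.021 = 0.306814206033968
For no arbitrage the full-cycle product must be 1, so the missing rate is 1 / 0.306814206033968 ≈ 3.259301.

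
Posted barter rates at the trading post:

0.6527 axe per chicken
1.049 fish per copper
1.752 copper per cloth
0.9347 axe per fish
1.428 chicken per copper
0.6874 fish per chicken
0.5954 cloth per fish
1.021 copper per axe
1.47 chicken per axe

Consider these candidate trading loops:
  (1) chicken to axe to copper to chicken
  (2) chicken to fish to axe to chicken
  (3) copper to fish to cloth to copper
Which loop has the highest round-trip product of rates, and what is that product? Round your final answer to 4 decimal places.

(1) 0.6527 × 1.021 × 1.428 = 0.95163
(2) 0.6874 × 0.9347 × 1.47 = 0.94449
(3) 1.049 × 0.5954 × 1.752 = 1.09425
Highest is cycle (3) at 1.0943 (>1, arbitrage).

1.0943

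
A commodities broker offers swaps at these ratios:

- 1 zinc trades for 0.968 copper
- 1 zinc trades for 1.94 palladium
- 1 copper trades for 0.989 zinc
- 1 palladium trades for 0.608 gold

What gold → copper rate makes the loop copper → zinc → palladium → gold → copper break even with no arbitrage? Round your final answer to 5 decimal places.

0.85723

Known legs of the cycle: 0.989 × 1.94 × 0.608 = 1.16654528
For no arbitrage the full-cycle product must be 1, so the missing rate is 1 / 1.16654528 ≈ 0.8572320.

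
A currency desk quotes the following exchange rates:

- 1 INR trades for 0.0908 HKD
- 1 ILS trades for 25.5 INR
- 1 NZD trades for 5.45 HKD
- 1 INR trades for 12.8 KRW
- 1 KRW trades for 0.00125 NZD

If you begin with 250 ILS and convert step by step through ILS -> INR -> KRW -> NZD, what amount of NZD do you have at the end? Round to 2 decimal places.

250 ILS × 25.5 = 6375 INR
6375 INR × 12.8 = 81600 KRW
81600 KRW × 0.00125 = 102 NZD

102.00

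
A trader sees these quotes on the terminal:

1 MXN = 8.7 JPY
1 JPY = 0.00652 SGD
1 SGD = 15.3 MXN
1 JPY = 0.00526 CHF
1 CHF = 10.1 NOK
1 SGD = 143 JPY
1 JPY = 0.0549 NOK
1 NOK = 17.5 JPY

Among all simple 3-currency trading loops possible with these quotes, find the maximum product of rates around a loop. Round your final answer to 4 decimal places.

NOK→JPY→CHF→NOK: 17.5 × 0.00526 × 10.1 = 0.92971
SGD→MXN→JPY→SGD: 15.3 × 8.7 × 0.00652 = 0.86788
Maximum is NOK→JPY→CHF→NOK at 0.9297; no arbitrage — every cycle loses value.

0.9297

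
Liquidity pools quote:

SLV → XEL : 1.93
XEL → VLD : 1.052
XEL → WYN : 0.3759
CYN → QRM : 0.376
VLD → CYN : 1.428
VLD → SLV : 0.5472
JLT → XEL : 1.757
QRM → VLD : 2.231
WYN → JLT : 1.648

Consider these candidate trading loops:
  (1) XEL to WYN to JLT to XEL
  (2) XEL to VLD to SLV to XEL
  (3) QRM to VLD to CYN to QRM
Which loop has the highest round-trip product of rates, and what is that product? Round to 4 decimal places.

(1) 0.3759 × 1.648 × 1.757 = 1.08843
(2) 1.052 × 0.5472 × 1.93 = 1.11101
(3) 2.231 × 1.428 × 0.376 = 1.19789
Highest is cycle (3) at 1.1979 (>1, arbitrage).

1.1979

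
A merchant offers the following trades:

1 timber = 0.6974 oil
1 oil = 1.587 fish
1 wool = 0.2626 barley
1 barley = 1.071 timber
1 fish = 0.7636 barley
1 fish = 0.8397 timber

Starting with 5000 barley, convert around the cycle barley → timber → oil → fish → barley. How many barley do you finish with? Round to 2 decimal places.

4525.68

5000 barley × 1.071 = 5355 timber
5355 timber × 0.6974 = 3734.577 oil
3734.577 oil × 1.587 = 5926.773699 fish
5926.773699 fish × 0.7636 = 4525.6843965564 barley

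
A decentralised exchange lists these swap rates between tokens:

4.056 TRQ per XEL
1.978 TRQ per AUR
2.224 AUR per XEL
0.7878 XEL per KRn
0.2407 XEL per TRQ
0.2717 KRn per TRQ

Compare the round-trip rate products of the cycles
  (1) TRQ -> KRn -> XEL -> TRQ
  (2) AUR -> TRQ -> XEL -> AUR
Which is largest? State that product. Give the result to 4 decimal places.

1.0589

(1) 0.2717 × 0.7878 × 4.056 = 0.86817
(2) 1.978 × 0.2407 × 2.224 = 1.05886
Highest is cycle (2) at 1.0589 (>1, arbitrage).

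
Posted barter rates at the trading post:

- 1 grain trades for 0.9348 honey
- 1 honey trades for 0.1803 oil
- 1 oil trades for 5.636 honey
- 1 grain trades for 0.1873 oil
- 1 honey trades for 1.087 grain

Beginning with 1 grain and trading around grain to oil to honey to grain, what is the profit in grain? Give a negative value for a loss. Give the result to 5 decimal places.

1 grain × 0.1873 = 0.1873 oil
0.1873 oil × 5.636 = 1.0556228 honey
1.0556228 honey × 1.087 = 1.1474619836 grain
Net change: 1.1474619836 − 1 = 0.1474619836 grain

0.14746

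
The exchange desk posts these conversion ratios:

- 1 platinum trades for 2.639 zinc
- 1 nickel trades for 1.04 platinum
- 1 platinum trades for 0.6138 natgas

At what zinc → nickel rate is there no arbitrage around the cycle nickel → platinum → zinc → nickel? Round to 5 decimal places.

0.36436

Known legs of the cycle: 1.04 × 2.639 = 2.74456
For no arbitrage the full-cycle product must be 1, so the missing rate is 1 / 2.74456 ≈ 0.3643571.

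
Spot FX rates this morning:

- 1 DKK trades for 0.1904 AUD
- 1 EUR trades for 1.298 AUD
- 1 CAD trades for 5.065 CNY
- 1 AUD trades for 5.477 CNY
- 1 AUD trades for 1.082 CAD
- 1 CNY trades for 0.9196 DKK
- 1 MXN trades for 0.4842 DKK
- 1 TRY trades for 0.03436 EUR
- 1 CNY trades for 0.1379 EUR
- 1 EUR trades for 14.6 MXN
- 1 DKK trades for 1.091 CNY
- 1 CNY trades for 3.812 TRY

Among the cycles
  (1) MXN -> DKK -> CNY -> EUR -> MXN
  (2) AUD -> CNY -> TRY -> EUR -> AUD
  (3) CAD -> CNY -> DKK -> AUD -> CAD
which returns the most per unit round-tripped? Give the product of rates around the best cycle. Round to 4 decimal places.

(1) 0.4842 × 1.091 × 0.1379 × 14.6 = 1.06357
(2) 5.477 × 3.812 × 0.03436 × 1.298 = 0.93116
(3) 5.065 × 0.9196 × 0.1904 × 1.082 = 0.95956
Highest is cycle (1) at 1.0636 (>1, arbitrage).

1.0636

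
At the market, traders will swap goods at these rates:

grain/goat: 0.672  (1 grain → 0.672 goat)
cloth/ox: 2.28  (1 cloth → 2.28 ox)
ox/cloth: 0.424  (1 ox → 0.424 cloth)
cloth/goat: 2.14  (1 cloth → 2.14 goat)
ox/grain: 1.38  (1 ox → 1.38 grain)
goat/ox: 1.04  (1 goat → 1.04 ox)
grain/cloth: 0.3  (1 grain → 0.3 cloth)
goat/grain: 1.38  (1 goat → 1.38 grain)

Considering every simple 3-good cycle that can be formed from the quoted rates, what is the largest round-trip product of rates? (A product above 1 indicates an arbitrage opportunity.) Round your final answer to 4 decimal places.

0.9645

ox→grain→goat→ox: 1.38 × 0.672 × 1.04 = 0.96445
ox→grain→cloth→ox: 1.38 × 0.3 × 2.28 = 0.94392
ox→cloth→goat→ox: 0.424 × 2.14 × 1.04 = 0.94365
grain→cloth→goat→grain: 0.3 × 2.14 × 1.38 = 0.88596
Maximum is ox→grain→goat→ox at 0.9645; no arbitrage — every cycle loses value.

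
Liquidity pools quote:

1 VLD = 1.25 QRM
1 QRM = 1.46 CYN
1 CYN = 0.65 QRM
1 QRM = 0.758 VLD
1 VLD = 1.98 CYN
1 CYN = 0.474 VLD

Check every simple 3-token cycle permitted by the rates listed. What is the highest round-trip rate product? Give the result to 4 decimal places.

0.9755

QRM→VLD→CYN→QRM: 0.758 × 1.98 × 0.65 = 0.97555
QRM→CYN→VLD→QRM: 1.46 × 0.474 × 1.25 = 0.86505
Maximum is QRM→VLD→CYN→QRM at 0.9755; no arbitrage — every cycle loses value.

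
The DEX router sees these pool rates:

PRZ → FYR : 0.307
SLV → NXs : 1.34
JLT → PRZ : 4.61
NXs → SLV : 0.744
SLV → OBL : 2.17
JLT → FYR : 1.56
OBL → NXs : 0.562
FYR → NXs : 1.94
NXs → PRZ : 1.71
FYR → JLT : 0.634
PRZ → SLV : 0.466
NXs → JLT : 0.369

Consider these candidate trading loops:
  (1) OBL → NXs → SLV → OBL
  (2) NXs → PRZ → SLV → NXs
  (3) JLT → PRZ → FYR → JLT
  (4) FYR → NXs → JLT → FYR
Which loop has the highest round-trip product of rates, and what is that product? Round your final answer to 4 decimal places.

1.1167

(1) 0.562 × 0.744 × 2.17 = 0.90734
(2) 1.71 × 0.466 × 1.34 = 1.06779
(3) 4.61 × 0.307 × 0.634 = 0.89728
(4) 1.94 × 0.369 × 1.56 = 1.11674
Highest is cycle (4) at 1.1167 (>1, arbitrage).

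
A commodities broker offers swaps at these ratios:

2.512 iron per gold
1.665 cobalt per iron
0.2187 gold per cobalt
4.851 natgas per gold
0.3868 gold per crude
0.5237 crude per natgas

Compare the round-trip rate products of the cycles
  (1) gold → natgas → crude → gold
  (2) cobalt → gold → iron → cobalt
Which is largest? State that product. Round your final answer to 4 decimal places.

0.9827

(1) 4.851 × 0.5237 × 0.3868 = 0.98265
(2) 0.2187 × 2.512 × 1.665 = 0.91471
Highest is cycle (1) at 0.9827 (≤1, no arbitrage).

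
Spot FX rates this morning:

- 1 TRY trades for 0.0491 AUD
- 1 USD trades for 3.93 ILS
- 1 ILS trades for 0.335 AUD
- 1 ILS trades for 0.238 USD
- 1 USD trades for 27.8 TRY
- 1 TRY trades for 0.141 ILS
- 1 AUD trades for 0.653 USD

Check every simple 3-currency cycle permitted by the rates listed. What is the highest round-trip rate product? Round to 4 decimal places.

USD→TRY→ILS→USD: 27.8 × 0.141 × 0.238 = 0.93291
USD→TRY→AUD→USD: 27.8 × 0.0491 × 0.653 = 0.89133
USD→ILS→AUD→USD: 3.93 × 0.335 × 0.653 = 0.85971
Maximum is USD→TRY→ILS→USD at 0.9329; no arbitrage — every cycle loses value.

0.9329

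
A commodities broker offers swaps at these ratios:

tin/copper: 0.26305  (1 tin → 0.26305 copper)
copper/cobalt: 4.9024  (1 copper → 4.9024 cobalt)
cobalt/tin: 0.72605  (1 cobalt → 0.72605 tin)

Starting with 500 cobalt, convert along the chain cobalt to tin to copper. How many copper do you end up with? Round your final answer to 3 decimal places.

500 cobalt × 0.72605 = 363.025 tin
363.025 tin × 0.26305 = 95.49372625 copper

95.494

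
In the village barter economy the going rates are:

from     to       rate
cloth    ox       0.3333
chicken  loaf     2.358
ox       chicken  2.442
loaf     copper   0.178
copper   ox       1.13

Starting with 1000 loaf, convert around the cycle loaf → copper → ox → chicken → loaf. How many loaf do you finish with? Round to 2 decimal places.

1158.21

1000 loaf × 0.178 = 178 copper
178 copper × 1.13 = 201.14 ox
201.14 ox × 2.442 = 491.18388 chicken
491.18388 chicken × 2.358 = 1158.21158904 loaf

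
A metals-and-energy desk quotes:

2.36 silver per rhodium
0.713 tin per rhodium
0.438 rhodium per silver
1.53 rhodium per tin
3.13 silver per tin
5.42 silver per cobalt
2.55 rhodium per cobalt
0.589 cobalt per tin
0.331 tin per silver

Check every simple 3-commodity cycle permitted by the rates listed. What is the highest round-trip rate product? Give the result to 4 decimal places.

rhodium→silver→tin→rhodium: 2.36 × 0.331 × 1.53 = 1.19517
rhodium→tin→cobalt→rhodium: 0.713 × 0.589 × 2.55 = 1.07089
tin→cobalt→silver→tin: 0.589 × 5.42 × 0.331 = 1.05668
rhodium→tin→silver→rhodium: 0.713 × 3.13 × 0.438 = 0.97748
Maximum is rhodium→silver→tin→rhodium at 1.1952; arbitrage exists.

1.1952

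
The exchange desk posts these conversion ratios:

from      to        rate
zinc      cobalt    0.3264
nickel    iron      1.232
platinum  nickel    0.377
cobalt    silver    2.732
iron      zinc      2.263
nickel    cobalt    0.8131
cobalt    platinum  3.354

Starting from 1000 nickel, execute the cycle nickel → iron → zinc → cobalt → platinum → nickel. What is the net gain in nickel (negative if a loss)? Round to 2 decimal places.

1000 nickel × 1.232 = 1232 iron
1232 iron × 2.263 = 2788.016 zinc
2788.016 zinc × 0.3264 = 910.0084224 cobalt
910.0084224 cobalt × 3.354 = 3052.1682487296 platinum
3052.1682487296 platinum × 0.377 = 1150.6674297710592 nickel
Net change: 1150.6674297710592 − 1000 = 150.6674297710592 nickel

150.67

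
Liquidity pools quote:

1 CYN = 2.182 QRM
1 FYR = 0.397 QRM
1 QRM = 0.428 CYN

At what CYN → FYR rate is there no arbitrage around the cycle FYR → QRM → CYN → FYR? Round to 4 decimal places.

5.8853

Known legs of the cycle: 0.397 × 0.428 = 0.169916
For no arbitrage the full-cycle product must be 1, so the missing rate is 1 / 0.169916 ≈ 5.885261.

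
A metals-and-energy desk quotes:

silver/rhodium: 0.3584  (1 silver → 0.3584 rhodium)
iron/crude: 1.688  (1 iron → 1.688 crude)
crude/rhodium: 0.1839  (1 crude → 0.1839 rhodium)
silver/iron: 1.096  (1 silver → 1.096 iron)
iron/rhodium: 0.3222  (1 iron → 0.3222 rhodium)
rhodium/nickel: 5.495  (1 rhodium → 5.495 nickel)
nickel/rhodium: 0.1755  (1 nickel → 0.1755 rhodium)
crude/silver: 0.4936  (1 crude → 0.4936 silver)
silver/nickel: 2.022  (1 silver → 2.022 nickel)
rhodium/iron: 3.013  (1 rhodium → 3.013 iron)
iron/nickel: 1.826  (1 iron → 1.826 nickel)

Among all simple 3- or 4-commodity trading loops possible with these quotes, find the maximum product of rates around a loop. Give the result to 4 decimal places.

0.9656

rhodium→iron→nickel→rhodium: 3.013 × 1.826 × 0.1755 = 0.96556
rhodium→iron→crude→rhodium: 3.013 × 1.688 × 0.1839 = 0.93531
iron→crude→silver→iron: 1.688 × 0.4936 × 1.096 = 0.91318
rhodium→iron→crude→silver→rhodium: 3.013 × 1.688 × 0.4936 × 0.3584 = 0.89974
Maximum is rhodium→iron→nickel→rhodium at 0.9656; no arbitrage — every cycle loses value.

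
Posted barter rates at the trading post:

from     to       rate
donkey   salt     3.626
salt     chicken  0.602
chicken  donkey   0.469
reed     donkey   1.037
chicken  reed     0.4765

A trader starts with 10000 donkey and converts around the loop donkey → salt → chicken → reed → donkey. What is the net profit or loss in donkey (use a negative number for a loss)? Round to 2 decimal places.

10000 donkey × 3.626 = 36260 salt
36260 salt × 0.602 = 21828.52 chicken
21828.52 chicken × 0.4765 = 10401.28978 reed
10401.28978 reed × 1.037 = 10786.13750186 donkey
Net change: 10786.13750186 − 10000 = 786.13750186 donkey

786.14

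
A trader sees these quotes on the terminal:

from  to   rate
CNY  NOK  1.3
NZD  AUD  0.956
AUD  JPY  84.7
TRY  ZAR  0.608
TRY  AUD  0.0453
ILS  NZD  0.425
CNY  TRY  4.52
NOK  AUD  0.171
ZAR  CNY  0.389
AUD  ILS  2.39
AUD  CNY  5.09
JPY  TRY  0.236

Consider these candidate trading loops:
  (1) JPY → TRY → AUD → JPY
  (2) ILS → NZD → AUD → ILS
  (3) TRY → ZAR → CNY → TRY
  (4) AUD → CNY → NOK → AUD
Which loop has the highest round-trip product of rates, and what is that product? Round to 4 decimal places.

1.1315

(1) 0.236 × 0.0453 × 84.7 = 0.90551
(2) 0.425 × 0.956 × 2.39 = 0.97106
(3) 0.608 × 0.389 × 4.52 = 1.06903
(4) 5.09 × 1.3 × 0.171 = 1.13151
Highest is cycle (4) at 1.1315 (>1, arbitrage).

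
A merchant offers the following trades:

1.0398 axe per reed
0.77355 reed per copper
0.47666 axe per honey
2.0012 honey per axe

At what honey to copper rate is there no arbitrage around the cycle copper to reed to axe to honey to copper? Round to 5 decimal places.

Known legs of the cycle: 0.77355 × 1.0398 × 2.0012 = 1.609639784748
For no arbitrage the full-cycle product must be 1, so the missing rate is 1 / 1.609639784748 ≈ 0.6212570.

0.62126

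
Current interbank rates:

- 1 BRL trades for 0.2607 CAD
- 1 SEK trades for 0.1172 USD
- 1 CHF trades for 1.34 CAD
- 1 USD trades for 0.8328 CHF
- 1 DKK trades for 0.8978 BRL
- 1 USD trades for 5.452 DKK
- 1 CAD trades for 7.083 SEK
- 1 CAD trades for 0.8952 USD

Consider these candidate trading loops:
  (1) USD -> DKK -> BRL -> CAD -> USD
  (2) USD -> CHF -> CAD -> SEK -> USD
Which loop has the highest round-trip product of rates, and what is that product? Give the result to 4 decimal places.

1.1423

(1) 5.452 × 0.8978 × 0.2607 × 0.8952 = 1.14234
(2) 0.8328 × 1.34 × 7.083 × 0.1172 = 0.92638
Highest is cycle (1) at 1.1423 (>1, arbitrage).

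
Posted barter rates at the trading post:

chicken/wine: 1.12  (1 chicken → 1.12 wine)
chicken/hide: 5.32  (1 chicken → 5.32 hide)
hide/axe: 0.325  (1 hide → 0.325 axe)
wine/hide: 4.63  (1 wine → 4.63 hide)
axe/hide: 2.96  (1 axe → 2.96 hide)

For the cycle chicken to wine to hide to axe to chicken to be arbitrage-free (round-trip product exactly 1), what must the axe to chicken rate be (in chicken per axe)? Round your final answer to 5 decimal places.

0.59336

Known legs of the cycle: 1.12 × 4.63 × 0.325 = 1.68532
For no arbitrage the full-cycle product must be 1, so the missing rate is 1 / 1.68532 ≈ 0.5933591.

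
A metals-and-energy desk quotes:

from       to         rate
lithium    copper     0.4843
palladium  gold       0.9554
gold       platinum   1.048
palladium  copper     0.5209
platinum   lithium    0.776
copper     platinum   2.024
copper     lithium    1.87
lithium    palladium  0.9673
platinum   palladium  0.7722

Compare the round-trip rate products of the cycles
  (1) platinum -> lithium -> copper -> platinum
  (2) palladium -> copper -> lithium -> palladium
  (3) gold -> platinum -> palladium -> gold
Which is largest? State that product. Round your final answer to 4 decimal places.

0.9422

(1) 0.776 × 0.4843 × 2.024 = 0.76065
(2) 0.5209 × 1.87 × 0.9673 = 0.94223
(3) 1.048 × 0.7722 × 0.9554 = 0.77317
Highest is cycle (2) at 0.9422 (≤1, no arbitrage).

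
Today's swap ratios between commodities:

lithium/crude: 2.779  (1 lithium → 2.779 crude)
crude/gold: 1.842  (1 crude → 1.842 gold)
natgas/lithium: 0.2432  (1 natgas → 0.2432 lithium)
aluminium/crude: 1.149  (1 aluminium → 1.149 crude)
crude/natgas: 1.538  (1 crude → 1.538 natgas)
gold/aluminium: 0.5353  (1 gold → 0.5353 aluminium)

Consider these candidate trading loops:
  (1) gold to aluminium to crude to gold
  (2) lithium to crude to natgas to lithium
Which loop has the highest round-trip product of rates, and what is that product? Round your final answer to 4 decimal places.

(1) 0.5353 × 1.149 × 1.842 = 1.13294
(2) 2.779 × 1.538 × 0.2432 = 1.03946
Highest is cycle (1) at 1.1329 (>1, arbitrage).

1.1329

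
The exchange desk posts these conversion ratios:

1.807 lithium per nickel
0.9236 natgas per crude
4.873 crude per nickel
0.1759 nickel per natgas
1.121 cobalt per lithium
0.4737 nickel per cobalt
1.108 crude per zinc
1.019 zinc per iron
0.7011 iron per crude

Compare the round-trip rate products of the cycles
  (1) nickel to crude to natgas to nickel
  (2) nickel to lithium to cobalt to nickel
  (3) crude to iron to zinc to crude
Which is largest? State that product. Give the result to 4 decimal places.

0.9595

(1) 4.873 × 0.9236 × 0.1759 = 0.79167
(2) 1.807 × 1.121 × 0.4737 = 0.95955
(3) 0.7011 × 1.019 × 1.108 = 0.79158
Highest is cycle (2) at 0.9595 (≤1, no arbitrage).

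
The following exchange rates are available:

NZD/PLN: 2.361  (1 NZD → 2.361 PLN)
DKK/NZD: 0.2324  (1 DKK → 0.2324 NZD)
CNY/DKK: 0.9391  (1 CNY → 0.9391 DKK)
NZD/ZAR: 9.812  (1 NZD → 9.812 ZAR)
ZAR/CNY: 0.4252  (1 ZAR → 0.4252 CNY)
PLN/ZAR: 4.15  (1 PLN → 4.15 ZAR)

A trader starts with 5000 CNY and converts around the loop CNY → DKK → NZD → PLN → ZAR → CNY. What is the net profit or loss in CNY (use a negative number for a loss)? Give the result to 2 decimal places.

-453.73

5000 CNY × 0.9391 = 4695.5 DKK
4695.5 DKK × 0.2324 = 1091.2342 NZD
1091.2342 NZD × 2.361 = 2576.4039462 PLN
2576.4039462 PLN × 4.15 = 10692.07637673 ZAR
10692.07637673 ZAR × 0.4252 = 4546.270875385596 CNY
Net change: 4546.270875385596 − 5000 = -453.729124614404 CNY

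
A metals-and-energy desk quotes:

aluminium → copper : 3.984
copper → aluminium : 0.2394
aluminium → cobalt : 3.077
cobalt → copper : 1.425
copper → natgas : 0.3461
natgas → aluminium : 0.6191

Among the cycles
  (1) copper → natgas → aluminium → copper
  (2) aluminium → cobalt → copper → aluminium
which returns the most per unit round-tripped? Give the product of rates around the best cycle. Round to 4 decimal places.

(1) 0.3461 × 0.6191 × 3.984 = 0.85365
(2) 3.077 × 1.425 × 0.2394 = 1.04970
Highest is cycle (2) at 1.0497 (>1, arbitrage).

1.0497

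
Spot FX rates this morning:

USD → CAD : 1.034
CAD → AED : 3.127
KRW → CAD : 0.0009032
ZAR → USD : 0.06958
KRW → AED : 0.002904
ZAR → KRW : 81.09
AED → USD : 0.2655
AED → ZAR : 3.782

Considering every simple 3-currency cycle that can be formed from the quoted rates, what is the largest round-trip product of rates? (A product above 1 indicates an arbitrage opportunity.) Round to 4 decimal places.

AED→ZAR→KRW→AED: 3.782 × 81.09 × 0.002904 = 0.89061
USD→CAD→AED→USD: 1.034 × 3.127 × 0.2655 = 0.85845
Maximum is AED→ZAR→KRW→AED at 0.8906; no arbitrage — every cycle loses value.

0.8906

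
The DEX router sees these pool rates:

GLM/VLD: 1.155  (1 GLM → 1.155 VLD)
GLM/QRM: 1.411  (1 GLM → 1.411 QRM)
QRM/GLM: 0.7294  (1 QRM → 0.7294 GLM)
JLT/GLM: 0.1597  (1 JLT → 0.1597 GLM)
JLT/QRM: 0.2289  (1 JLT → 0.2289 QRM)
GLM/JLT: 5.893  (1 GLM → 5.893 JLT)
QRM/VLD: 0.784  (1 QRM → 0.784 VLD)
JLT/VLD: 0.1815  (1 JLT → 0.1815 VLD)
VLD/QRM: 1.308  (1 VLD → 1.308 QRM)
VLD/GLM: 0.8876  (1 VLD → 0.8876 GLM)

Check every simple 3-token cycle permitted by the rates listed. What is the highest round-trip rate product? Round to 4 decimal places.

VLD→QRM→GLM→VLD: 1.308 × 0.7294 × 1.155 = 1.10193
GLM→JLT→QRM→GLM: 5.893 × 0.2289 × 0.7294 = 0.98389
VLD→GLM→QRM→VLD: 0.8876 × 1.411 × 0.784 = 0.98188
VLD→GLM→JLT→VLD: 0.8876 × 5.893 × 0.1815 = 0.94936
Maximum is VLD→QRM→GLM→VLD at 1.1019; arbitrage exists.

1.1019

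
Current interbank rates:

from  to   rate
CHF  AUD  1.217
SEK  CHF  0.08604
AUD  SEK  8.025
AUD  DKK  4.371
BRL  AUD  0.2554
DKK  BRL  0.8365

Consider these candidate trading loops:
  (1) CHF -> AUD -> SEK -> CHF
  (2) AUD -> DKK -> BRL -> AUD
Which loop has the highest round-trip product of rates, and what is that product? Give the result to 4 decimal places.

(1) 1.217 × 8.025 × 0.08604 = 0.84030
(2) 4.371 × 0.8365 × 0.2554 = 0.93383
Highest is cycle (2) at 0.9338 (≤1, no arbitrage).

0.9338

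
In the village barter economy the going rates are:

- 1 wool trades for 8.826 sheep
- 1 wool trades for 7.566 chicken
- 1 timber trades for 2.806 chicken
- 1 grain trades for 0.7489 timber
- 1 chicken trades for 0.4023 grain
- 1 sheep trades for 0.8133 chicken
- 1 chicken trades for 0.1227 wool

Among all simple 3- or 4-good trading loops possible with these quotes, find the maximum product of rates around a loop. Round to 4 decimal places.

0.8808

wool→sheep→chicken→wool: 8.826 × 0.8133 × 0.1227 = 0.88076
grain→timber→chicken→grain: 0.7489 × 2.806 × 0.4023 = 0.84540
Maximum is wool→sheep→chicken→wool at 0.8808; no arbitrage — every cycle loses value.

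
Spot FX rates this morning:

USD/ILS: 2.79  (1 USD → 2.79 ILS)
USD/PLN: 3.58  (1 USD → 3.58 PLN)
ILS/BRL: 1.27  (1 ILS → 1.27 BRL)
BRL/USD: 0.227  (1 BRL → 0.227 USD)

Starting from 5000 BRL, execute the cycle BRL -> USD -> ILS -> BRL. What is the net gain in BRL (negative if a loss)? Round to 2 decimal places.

5000 BRL × 0.227 = 1135 USD
1135 USD × 2.79 = 3166.65 ILS
3166.65 ILS × 1.27 = 4021.6455 BRL
Net change: 4021.6455 − 5000 = -978.3545 BRL

-978.35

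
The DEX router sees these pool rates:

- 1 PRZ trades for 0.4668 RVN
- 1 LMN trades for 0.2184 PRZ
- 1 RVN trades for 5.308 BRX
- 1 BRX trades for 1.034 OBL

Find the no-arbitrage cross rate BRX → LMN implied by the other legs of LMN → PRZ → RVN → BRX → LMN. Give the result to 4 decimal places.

1.8479

Known legs of the cycle: 0.2184 × 0.4668 × 5.308 = 0.54114592896
For no arbitrage the full-cycle product must be 1, so the missing rate is 1 / 0.54114592896 ≈ 1.847930.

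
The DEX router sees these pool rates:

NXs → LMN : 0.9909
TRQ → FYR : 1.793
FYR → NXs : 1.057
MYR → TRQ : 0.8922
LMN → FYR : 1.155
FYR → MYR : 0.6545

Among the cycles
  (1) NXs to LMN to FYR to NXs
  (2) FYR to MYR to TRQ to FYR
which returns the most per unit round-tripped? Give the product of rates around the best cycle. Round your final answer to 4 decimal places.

(1) 0.9909 × 1.155 × 1.057 = 1.20973
(2) 0.6545 × 0.8922 × 1.793 = 1.04701
Highest is cycle (1) at 1.2097 (>1, arbitrage).

1.2097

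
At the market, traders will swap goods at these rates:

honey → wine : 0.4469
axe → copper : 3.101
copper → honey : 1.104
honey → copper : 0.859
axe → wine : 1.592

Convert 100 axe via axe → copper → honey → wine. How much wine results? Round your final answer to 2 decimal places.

153.00

100 axe × 3.101 = 310.1 copper
310.1 copper × 1.104 = 342.3504 honey
342.3504 honey × 0.4469 = 152.99639376 wine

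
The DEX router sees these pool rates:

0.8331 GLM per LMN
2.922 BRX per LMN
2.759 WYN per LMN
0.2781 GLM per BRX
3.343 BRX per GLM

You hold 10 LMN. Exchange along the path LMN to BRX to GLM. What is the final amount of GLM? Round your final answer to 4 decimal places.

8.1261

10 LMN × 2.922 = 29.22 BRX
29.22 BRX × 0.2781 = 8.126082 GLM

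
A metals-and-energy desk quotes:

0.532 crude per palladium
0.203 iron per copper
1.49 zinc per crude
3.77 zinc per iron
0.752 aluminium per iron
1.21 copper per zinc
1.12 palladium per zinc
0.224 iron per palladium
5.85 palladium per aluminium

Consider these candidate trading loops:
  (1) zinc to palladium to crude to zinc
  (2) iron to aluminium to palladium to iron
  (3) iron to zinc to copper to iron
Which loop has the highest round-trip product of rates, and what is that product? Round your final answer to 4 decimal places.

0.9854

(1) 1.12 × 0.532 × 1.49 = 0.88780
(2) 0.752 × 5.85 × 0.224 = 0.98542
(3) 3.77 × 1.21 × 0.203 = 0.92603
Highest is cycle (2) at 0.9854 (≤1, no arbitrage).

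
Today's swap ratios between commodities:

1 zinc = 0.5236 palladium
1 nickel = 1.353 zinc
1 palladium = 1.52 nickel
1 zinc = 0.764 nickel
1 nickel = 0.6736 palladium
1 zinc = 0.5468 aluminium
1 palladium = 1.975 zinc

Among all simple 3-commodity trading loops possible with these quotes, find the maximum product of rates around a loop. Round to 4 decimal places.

palladium→nickel→zinc→palladium: 1.52 × 1.353 × 0.5236 = 1.07681
palladium→zinc→nickel→palladium: 1.975 × 0.764 × 0.6736 = 1.01640
Maximum is palladium→nickel→zinc→palladium at 1.0768; arbitrage exists.

1.0768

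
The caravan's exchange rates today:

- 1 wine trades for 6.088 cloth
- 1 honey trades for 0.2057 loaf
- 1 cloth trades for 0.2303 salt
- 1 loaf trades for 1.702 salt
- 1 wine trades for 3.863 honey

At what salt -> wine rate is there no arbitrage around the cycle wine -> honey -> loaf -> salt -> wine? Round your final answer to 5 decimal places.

Known legs of the cycle: 3.863 × 0.2057 × 1.702 = 1.3524417082
For no arbitrage the full-cycle product must be 1, so the missing rate is 1 / 1.3524417082 ≈ 0.7394034.

0.73940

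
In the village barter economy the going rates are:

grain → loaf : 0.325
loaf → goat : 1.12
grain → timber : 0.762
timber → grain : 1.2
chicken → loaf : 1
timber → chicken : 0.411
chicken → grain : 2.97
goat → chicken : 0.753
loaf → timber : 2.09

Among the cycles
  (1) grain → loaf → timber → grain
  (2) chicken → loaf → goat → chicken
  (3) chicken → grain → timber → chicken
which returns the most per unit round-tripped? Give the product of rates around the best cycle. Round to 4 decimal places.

(1) 0.325 × 2.09 × 1.2 = 0.81510
(2) 1 × 1.12 × 0.753 = 0.84336
(3) 2.97 × 0.762 × 0.411 = 0.93015
Highest is cycle (3) at 0.9302 (≤1, no arbitrage).

0.9302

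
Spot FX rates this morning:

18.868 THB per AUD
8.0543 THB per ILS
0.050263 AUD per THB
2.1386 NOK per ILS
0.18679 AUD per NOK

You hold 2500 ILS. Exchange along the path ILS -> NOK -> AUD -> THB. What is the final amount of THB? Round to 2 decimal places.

18842.96

2500 ILS × 2.1386 = 5346.5 NOK
5346.5 NOK × 0.18679 = 998.672735 AUD
998.672735 AUD × 18.868 = 18842.95716398 THB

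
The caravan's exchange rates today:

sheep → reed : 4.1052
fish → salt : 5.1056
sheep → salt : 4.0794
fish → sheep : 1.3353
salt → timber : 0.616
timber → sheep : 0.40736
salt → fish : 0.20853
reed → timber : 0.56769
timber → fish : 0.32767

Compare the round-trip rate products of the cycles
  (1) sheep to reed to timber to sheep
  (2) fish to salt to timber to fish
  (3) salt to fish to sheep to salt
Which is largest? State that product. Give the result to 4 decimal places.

(1) 4.1052 × 0.56769 × 0.40736 = 0.94934
(2) 5.1056 × 0.616 × 0.32767 = 1.03054
(3) 0.20853 × 1.3353 × 4.0794 = 1.13591
Highest is cycle (3) at 1.1359 (>1, arbitrage).

1.1359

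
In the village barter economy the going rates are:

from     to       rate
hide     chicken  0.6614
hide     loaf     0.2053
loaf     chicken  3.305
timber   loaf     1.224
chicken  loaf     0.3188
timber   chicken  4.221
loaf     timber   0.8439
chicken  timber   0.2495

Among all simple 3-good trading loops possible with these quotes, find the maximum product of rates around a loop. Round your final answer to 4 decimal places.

timber→chicken→loaf→timber: 4.221 × 0.3188 × 0.8439 = 1.13560
timber→loaf→chicken→timber: 1.224 × 3.305 × 0.2495 = 1.00931
Maximum is timber→chicken→loaf→timber at 1.1356; arbitrage exists.

1.1356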